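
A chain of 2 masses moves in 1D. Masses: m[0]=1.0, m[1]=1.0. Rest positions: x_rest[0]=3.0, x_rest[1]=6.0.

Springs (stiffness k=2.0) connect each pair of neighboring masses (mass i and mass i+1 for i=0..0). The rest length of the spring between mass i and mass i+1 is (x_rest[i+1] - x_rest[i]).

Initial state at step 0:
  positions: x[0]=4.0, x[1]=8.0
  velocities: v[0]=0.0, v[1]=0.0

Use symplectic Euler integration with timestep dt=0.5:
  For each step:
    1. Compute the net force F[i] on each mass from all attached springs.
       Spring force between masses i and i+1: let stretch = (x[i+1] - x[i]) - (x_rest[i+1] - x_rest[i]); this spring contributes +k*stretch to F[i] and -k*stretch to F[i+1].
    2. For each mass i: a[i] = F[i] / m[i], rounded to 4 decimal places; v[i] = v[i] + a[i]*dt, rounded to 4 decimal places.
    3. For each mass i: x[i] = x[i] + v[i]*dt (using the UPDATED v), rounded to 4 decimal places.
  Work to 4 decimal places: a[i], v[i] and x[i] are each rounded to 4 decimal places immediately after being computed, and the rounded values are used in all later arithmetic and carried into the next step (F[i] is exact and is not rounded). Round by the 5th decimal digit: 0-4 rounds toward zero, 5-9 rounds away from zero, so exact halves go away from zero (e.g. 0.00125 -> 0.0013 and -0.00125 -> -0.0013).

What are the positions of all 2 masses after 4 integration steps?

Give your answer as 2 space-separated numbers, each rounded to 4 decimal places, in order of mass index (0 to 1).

Answer: 4.5000 7.5000

Derivation:
Step 0: x=[4.0000 8.0000] v=[0.0000 0.0000]
Step 1: x=[4.5000 7.5000] v=[1.0000 -1.0000]
Step 2: x=[5.0000 7.0000] v=[1.0000 -1.0000]
Step 3: x=[5.0000 7.0000] v=[0.0000 0.0000]
Step 4: x=[4.5000 7.5000] v=[-1.0000 1.0000]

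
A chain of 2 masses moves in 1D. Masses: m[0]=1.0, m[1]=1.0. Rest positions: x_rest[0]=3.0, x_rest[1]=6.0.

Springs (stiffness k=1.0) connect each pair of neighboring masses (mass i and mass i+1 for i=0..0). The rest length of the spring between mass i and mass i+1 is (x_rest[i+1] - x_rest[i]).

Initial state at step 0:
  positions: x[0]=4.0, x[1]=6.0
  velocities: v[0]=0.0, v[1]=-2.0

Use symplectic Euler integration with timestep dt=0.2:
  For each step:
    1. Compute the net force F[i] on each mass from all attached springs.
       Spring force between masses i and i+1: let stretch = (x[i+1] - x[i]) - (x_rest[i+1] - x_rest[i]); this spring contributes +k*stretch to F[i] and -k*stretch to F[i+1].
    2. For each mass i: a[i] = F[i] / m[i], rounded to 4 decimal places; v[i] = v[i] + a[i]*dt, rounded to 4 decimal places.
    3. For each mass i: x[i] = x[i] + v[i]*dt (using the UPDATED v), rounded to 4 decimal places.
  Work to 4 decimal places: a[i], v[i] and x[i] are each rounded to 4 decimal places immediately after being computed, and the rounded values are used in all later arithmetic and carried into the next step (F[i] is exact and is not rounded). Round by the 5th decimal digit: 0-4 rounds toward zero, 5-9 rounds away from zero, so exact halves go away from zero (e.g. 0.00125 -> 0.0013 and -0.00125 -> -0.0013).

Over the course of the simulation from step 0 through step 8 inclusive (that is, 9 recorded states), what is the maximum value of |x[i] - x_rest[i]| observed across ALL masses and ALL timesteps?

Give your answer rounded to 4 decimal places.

Answer: 1.2862

Derivation:
Step 0: x=[4.0000 6.0000] v=[0.0000 -2.0000]
Step 1: x=[3.9600 5.6400] v=[-0.2000 -1.8000]
Step 2: x=[3.8672 5.3328] v=[-0.4640 -1.5360]
Step 3: x=[3.7130 5.0870] v=[-0.7709 -1.2291]
Step 4: x=[3.4938 4.9062] v=[-1.0961 -0.9039]
Step 5: x=[3.2111 4.7889] v=[-1.4136 -0.5864]
Step 6: x=[2.8715 4.7285] v=[-1.6980 -0.3020]
Step 7: x=[2.4862 4.7138] v=[-1.9266 -0.0734]
Step 8: x=[2.0700 4.7300] v=[-2.0811 0.0811]
Max displacement = 1.2862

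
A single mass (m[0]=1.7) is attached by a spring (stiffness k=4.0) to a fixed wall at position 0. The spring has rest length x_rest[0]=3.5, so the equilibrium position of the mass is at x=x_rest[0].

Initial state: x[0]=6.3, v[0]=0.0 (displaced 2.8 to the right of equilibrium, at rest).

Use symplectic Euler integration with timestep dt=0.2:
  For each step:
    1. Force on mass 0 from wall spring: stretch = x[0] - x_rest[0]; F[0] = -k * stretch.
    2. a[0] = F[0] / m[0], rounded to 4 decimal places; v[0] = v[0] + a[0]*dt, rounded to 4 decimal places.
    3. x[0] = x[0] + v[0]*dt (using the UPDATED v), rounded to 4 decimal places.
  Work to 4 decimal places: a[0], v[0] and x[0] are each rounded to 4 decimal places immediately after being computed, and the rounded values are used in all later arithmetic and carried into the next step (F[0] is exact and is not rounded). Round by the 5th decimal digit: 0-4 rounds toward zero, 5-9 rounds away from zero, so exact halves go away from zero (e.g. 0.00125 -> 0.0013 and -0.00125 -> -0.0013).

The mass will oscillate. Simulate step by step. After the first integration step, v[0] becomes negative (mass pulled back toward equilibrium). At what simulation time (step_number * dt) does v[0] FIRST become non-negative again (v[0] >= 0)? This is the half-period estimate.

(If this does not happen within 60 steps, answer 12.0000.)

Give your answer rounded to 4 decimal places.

Answer: 2.2000

Derivation:
Step 0: x=[6.3000] v=[0.0000]
Step 1: x=[6.0365] v=[-1.3176]
Step 2: x=[5.5343] v=[-2.5112]
Step 3: x=[4.8406] v=[-3.4685]
Step 4: x=[4.0207] v=[-4.0994]
Step 5: x=[3.1518] v=[-4.3444]
Step 6: x=[2.3157] v=[-4.1805]
Step 7: x=[1.5911] v=[-3.6232]
Step 8: x=[1.0461] v=[-2.7249]
Step 9: x=[0.7321] v=[-1.5701]
Step 10: x=[0.6786] v=[-0.2676]
Step 11: x=[0.8906] v=[1.0601]
First v>=0 after going negative at step 11, time=2.2000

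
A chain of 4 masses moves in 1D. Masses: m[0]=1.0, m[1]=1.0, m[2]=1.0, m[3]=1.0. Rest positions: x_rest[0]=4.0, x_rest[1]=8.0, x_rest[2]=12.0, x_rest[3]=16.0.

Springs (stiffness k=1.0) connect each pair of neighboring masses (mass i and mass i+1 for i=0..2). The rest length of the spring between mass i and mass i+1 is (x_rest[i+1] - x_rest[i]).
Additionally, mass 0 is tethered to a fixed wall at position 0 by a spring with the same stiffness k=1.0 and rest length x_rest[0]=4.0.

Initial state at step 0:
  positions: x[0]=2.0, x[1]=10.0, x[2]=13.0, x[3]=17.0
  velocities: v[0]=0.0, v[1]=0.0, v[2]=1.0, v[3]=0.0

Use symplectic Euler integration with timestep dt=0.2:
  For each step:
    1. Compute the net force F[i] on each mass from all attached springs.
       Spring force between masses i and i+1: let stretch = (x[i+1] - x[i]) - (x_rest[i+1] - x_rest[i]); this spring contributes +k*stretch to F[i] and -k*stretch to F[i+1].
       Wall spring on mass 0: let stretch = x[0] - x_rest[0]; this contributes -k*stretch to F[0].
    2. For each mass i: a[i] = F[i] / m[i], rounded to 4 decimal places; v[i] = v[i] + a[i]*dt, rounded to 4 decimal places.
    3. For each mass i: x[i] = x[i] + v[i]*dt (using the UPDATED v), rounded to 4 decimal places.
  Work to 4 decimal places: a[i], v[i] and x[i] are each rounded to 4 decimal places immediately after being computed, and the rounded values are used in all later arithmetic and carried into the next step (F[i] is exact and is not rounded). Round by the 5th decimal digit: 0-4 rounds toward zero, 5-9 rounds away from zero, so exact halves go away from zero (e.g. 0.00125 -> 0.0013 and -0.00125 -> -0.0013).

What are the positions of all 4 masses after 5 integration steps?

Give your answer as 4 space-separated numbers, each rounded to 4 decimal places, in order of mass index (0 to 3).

Step 0: x=[2.0000 10.0000 13.0000 17.0000] v=[0.0000 0.0000 1.0000 0.0000]
Step 1: x=[2.2400 9.8000 13.2400 17.0000] v=[1.2000 -1.0000 1.2000 0.0000]
Step 2: x=[2.6928 9.4352 13.4928 17.0096] v=[2.2640 -1.8240 1.2640 0.0480]
Step 3: x=[3.3076 8.9630 13.7240 17.0385] v=[3.0739 -2.3610 1.1558 0.1446]
Step 4: x=[4.0163 8.4550 13.8973 17.0948] v=[3.5435 -2.5399 0.8665 0.2817]
Step 5: x=[4.7419 7.9872 13.9808 17.1832] v=[3.6280 -2.3392 0.4175 0.4422]

Answer: 4.7419 7.9872 13.9808 17.1832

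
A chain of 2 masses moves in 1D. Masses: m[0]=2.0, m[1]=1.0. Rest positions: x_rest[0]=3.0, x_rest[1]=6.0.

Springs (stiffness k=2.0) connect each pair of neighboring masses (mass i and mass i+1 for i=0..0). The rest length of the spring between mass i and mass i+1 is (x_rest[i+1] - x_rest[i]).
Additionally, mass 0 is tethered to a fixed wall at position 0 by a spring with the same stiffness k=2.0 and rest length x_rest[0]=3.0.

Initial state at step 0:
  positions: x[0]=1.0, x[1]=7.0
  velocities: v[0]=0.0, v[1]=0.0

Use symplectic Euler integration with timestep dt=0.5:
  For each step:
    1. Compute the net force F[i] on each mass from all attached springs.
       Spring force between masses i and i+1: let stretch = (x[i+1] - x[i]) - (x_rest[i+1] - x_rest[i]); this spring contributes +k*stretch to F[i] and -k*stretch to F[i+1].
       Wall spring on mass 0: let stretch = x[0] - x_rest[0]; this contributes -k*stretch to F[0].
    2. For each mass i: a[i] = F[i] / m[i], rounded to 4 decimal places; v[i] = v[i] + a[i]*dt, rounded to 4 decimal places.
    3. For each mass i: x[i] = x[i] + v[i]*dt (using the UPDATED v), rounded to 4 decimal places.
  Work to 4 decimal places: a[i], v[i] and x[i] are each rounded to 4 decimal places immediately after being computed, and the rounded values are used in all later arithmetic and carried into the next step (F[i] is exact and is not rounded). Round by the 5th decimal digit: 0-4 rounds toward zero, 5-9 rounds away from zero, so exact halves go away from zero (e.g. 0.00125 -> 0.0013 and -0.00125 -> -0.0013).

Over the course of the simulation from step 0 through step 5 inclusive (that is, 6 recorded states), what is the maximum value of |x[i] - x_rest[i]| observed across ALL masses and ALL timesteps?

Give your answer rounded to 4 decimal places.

Step 0: x=[1.0000 7.0000] v=[0.0000 0.0000]
Step 1: x=[2.2500 5.5000] v=[2.5000 -3.0000]
Step 2: x=[3.7500 3.8750] v=[3.0000 -3.2500]
Step 3: x=[4.3438 3.6875] v=[1.1875 -0.3750]
Step 4: x=[3.6875 5.3282] v=[-1.3126 3.2813]
Step 5: x=[2.5195 7.6485] v=[-2.3360 4.6406]
Max displacement = 2.3125

Answer: 2.3125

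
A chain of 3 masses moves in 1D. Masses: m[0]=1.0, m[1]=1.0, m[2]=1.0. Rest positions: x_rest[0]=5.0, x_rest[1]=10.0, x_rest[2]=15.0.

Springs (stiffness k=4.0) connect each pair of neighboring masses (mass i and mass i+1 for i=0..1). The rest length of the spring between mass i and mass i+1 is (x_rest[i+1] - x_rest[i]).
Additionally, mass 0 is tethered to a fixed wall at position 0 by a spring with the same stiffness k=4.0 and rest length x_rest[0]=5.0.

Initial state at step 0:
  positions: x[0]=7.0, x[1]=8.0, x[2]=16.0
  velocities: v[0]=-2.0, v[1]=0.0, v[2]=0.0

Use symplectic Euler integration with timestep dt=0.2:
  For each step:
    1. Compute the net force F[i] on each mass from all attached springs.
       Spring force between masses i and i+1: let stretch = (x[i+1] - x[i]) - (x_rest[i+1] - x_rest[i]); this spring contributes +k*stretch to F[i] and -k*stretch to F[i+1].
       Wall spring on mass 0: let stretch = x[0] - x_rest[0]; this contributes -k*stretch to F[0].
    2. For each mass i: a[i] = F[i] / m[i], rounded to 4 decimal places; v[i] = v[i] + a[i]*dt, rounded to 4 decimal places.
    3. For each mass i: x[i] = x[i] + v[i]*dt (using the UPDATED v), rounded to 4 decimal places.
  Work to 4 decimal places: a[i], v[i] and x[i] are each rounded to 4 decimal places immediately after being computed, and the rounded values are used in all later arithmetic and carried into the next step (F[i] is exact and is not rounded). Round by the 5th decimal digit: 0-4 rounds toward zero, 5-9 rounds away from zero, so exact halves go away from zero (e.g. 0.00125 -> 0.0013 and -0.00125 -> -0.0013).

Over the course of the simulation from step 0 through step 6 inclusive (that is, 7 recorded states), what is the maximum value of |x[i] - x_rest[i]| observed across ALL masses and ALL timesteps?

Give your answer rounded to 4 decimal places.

Step 0: x=[7.0000 8.0000 16.0000] v=[-2.0000 0.0000 0.0000]
Step 1: x=[5.6400 9.1200 15.5200] v=[-6.8000 5.6000 -2.4000]
Step 2: x=[3.9344 10.7072 14.8160] v=[-8.5280 7.9360 -3.5200]
Step 3: x=[2.6829 11.8682 14.2546] v=[-6.2573 5.8048 -2.8070]
Step 4: x=[2.4718 11.9413 14.1114] v=[-1.0554 0.3657 -0.7161]
Step 5: x=[3.3804 10.8465 14.4210] v=[4.5428 -5.4738 1.5478]
Step 6: x=[4.9427 9.1291 14.9586] v=[7.8114 -8.5871 2.6882]
Max displacement = 2.5282

Answer: 2.5282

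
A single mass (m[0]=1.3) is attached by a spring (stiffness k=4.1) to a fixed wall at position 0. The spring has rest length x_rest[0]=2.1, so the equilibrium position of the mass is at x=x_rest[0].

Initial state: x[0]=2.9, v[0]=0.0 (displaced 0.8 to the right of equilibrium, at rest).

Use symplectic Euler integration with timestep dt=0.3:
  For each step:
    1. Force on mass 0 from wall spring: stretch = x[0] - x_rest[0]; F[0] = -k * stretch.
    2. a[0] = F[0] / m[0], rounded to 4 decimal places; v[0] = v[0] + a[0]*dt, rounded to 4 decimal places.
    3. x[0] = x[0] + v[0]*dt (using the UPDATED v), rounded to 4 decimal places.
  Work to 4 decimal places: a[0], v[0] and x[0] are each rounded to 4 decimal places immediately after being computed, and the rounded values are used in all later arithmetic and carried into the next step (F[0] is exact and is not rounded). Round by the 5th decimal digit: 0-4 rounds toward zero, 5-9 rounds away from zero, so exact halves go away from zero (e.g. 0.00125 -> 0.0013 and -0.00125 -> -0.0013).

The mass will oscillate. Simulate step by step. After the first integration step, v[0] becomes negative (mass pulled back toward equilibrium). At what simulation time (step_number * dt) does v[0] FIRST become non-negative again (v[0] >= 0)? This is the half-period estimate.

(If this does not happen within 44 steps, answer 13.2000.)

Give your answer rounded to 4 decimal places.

Step 0: x=[2.9000] v=[0.0000]
Step 1: x=[2.6729] v=[-0.7569]
Step 2: x=[2.2832] v=[-1.2989]
Step 3: x=[1.8415] v=[-1.4722]
Step 4: x=[1.4732] v=[-1.2276]
Step 5: x=[1.2828] v=[-0.6346]
Step 6: x=[1.3244] v=[0.1386]
First v>=0 after going negative at step 6, time=1.8000

Answer: 1.8000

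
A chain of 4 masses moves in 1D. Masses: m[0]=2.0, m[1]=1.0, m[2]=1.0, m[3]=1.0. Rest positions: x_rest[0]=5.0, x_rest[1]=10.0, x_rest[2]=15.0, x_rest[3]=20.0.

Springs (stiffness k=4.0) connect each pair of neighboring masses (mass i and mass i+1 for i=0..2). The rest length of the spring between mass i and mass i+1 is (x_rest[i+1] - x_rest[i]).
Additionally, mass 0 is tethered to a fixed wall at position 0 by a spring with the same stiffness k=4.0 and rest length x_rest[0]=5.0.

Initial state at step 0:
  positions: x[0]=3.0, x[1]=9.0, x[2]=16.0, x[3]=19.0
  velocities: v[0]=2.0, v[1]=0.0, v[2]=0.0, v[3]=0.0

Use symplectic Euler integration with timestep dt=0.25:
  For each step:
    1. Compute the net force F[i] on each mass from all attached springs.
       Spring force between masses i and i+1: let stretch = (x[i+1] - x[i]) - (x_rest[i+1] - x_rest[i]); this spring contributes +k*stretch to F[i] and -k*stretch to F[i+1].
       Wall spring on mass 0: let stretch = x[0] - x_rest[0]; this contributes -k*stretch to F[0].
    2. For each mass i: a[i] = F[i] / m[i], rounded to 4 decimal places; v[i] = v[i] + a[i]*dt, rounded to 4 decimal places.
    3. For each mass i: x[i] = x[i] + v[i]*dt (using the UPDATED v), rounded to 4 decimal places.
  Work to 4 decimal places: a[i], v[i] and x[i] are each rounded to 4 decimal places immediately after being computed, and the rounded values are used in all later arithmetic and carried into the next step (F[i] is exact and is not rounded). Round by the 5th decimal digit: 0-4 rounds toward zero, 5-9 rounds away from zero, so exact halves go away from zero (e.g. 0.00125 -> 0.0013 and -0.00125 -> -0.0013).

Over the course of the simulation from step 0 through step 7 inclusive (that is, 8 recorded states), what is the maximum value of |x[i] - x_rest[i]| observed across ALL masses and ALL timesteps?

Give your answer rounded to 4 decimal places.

Step 0: x=[3.0000 9.0000 16.0000 19.0000] v=[2.0000 0.0000 0.0000 0.0000]
Step 1: x=[3.8750 9.2500 15.0000 19.5000] v=[3.5000 1.0000 -4.0000 2.0000]
Step 2: x=[4.9375 9.5938 13.6875 20.1250] v=[4.2500 1.3750 -5.2500 2.5000]
Step 3: x=[5.9649 9.7969 12.9610 20.3906] v=[4.1094 0.8124 -2.9062 1.0625]
Step 4: x=[6.7257 9.8330 13.3008 20.0488] v=[3.0430 0.1445 1.3593 -1.3671]
Step 5: x=[7.0342 9.9593 14.4607 19.2700] v=[1.2338 0.5050 4.6395 -3.1151]
Step 6: x=[6.8290 10.4796 15.6976 18.5389] v=[-0.8208 2.0813 4.9474 -2.9244]
Step 7: x=[6.2265 11.3918 16.3403 18.3475] v=[-2.4100 3.6487 2.5707 -0.7657]
Max displacement = 2.0390

Answer: 2.0390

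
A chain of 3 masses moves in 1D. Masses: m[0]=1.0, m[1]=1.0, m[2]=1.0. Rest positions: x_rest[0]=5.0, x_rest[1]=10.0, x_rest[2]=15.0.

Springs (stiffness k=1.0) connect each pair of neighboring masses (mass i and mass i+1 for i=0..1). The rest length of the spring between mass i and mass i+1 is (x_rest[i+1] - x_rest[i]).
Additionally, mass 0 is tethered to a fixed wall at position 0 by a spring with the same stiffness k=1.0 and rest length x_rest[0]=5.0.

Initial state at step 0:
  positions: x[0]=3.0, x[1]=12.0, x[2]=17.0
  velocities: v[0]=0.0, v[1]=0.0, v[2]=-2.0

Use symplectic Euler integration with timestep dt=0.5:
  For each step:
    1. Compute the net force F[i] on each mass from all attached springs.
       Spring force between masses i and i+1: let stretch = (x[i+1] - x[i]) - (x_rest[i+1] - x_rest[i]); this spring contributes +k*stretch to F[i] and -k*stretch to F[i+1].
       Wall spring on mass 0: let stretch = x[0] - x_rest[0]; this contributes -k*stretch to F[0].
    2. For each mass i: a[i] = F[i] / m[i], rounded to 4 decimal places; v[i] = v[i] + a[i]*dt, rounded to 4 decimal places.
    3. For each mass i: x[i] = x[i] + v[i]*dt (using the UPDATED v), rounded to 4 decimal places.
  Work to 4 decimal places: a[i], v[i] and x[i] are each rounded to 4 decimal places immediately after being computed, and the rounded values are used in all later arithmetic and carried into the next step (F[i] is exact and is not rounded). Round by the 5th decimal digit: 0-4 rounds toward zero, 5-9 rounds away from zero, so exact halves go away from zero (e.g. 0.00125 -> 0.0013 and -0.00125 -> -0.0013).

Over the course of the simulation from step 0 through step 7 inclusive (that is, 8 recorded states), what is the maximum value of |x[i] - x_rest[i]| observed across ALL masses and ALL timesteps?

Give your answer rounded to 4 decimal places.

Answer: 3.1758

Derivation:
Step 0: x=[3.0000 12.0000 17.0000] v=[0.0000 0.0000 -2.0000]
Step 1: x=[4.5000 11.0000 16.0000] v=[3.0000 -2.0000 -2.0000]
Step 2: x=[6.5000 9.6250 15.0000] v=[4.0000 -2.7500 -2.0000]
Step 3: x=[7.6563 8.8125 13.9063] v=[2.3125 -1.6250 -2.1875]
Step 4: x=[7.1875 8.9844 12.7891] v=[-0.9376 0.3438 -2.2344]
Step 5: x=[5.3711 9.6583 11.9707] v=[-3.6329 1.3477 -1.6368]
Step 6: x=[3.2837 9.8385 11.8242] v=[-4.1749 0.3603 -0.2930]
Step 7: x=[2.0140 8.8764 12.4313] v=[-2.5394 -1.9243 1.2142]
Max displacement = 3.1758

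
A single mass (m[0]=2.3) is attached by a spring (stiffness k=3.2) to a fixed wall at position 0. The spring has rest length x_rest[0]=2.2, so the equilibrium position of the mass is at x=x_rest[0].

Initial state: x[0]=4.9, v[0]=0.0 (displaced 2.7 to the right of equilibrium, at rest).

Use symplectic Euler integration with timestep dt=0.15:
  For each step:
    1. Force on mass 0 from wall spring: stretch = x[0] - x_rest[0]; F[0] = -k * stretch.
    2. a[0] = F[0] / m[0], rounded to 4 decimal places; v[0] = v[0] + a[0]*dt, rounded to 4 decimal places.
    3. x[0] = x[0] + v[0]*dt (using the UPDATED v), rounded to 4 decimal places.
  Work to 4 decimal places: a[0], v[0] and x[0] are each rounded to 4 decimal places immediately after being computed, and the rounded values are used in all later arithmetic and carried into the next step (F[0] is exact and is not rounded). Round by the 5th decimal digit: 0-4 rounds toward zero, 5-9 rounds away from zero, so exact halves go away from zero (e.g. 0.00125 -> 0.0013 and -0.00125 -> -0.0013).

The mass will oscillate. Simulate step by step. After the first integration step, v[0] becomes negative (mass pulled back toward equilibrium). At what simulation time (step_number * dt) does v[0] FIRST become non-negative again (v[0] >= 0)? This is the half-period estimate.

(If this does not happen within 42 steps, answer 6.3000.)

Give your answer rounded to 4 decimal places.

Answer: 2.7000

Derivation:
Step 0: x=[4.9000] v=[0.0000]
Step 1: x=[4.8155] v=[-0.5635]
Step 2: x=[4.6491] v=[-1.1094]
Step 3: x=[4.4060] v=[-1.6205]
Step 4: x=[4.0939] v=[-2.0809]
Step 5: x=[3.7225] v=[-2.4762]
Step 6: x=[3.3034] v=[-2.7939]
Step 7: x=[2.8498] v=[-3.0242]
Step 8: x=[2.3758] v=[-3.1598]
Step 9: x=[1.8963] v=[-3.1965]
Step 10: x=[1.4263] v=[-3.1331]
Step 11: x=[0.9806] v=[-2.9716]
Step 12: x=[0.5730] v=[-2.7171]
Step 13: x=[0.2164] v=[-2.3775]
Step 14: x=[-0.0781] v=[-1.9635]
Step 15: x=[-0.3013] v=[-1.4881]
Step 16: x=[-0.4462] v=[-0.9661]
Step 17: x=[-0.5083] v=[-0.4138]
Step 18: x=[-0.4856] v=[0.1514]
First v>=0 after going negative at step 18, time=2.7000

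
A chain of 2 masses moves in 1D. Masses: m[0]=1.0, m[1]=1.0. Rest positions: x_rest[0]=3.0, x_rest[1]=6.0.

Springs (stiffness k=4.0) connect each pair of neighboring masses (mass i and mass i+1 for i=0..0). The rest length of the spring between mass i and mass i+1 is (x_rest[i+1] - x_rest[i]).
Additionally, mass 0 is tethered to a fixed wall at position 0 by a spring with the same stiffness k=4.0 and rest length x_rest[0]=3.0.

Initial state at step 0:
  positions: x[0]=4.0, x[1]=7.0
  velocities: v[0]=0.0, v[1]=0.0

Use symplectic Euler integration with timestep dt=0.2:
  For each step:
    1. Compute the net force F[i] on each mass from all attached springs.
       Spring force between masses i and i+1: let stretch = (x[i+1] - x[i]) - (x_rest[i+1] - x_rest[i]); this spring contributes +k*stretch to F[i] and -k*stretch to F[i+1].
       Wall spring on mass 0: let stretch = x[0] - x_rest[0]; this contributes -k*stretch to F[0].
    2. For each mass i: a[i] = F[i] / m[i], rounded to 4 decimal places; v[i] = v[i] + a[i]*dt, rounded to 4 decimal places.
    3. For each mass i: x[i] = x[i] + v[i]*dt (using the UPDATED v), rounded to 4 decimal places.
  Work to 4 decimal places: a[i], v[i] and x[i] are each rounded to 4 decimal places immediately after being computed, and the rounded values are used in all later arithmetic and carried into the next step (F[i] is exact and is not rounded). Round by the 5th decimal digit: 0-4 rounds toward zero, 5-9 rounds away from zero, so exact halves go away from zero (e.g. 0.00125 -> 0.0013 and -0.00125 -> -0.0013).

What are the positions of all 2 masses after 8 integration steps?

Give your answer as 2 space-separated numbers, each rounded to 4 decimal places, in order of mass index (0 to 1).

Step 0: x=[4.0000 7.0000] v=[0.0000 0.0000]
Step 1: x=[3.8400 7.0000] v=[-0.8000 0.0000]
Step 2: x=[3.5712 6.9744] v=[-1.3440 -0.1280]
Step 3: x=[3.2755 6.8843] v=[-1.4784 -0.4506]
Step 4: x=[3.0331 6.6968] v=[-1.2118 -0.9376]
Step 5: x=[2.8916 6.4031] v=[-0.7073 -1.4686]
Step 6: x=[2.8493 6.0275] v=[-0.2114 -1.8778]
Step 7: x=[2.8596 5.6234] v=[0.0517 -2.0204]
Step 8: x=[2.8546 5.2571] v=[-0.0249 -1.8314]

Answer: 2.8546 5.2571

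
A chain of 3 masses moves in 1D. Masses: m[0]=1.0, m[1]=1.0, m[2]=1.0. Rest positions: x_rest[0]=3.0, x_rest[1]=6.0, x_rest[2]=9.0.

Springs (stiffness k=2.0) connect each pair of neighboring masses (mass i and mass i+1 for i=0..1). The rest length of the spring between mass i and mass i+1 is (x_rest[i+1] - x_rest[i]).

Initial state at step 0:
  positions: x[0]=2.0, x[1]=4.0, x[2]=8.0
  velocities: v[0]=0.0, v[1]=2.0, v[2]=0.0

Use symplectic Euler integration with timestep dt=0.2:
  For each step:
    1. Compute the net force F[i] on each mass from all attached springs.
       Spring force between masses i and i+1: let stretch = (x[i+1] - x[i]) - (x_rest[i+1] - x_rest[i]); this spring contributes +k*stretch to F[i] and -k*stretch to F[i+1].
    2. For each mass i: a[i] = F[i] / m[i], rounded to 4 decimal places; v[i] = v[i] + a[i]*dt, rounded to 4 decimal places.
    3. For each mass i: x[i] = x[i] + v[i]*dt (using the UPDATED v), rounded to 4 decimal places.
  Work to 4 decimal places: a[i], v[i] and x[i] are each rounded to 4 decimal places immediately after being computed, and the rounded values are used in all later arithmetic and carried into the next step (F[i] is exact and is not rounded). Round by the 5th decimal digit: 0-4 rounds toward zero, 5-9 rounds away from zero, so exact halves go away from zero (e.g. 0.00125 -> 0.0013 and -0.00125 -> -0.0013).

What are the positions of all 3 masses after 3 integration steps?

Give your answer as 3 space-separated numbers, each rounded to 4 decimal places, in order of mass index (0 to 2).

Step 0: x=[2.0000 4.0000 8.0000] v=[0.0000 2.0000 0.0000]
Step 1: x=[1.9200 4.5600 7.9200] v=[-0.4000 2.8000 -0.4000]
Step 2: x=[1.8112 5.1776 7.8112] v=[-0.5440 3.0880 -0.5440]
Step 3: x=[1.7317 5.7366 7.7317] v=[-0.3974 2.7949 -0.3974]

Answer: 1.7317 5.7366 7.7317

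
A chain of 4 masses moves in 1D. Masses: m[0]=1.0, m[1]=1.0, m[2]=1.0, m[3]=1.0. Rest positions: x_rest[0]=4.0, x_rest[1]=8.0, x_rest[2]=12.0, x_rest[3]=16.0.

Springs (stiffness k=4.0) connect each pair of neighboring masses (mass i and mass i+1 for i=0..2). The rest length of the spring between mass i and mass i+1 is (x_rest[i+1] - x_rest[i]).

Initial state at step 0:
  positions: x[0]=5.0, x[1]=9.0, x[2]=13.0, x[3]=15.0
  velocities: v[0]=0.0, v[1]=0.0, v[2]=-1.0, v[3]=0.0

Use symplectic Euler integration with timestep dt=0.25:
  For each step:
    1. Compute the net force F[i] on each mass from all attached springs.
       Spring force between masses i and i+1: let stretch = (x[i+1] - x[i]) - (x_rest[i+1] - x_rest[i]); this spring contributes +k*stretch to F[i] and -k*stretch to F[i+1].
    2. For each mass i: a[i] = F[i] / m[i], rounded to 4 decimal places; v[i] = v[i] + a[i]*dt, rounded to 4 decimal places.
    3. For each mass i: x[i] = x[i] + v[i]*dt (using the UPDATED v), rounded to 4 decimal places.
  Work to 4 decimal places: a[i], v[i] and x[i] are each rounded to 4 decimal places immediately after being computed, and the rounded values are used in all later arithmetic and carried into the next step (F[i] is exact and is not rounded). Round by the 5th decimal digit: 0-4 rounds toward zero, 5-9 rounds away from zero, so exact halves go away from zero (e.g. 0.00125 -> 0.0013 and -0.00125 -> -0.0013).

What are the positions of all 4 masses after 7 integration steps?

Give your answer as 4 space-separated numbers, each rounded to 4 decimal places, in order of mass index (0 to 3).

Step 0: x=[5.0000 9.0000 13.0000 15.0000] v=[0.0000 0.0000 -1.0000 0.0000]
Step 1: x=[5.0000 9.0000 12.2500 15.5000] v=[0.0000 0.0000 -3.0000 2.0000]
Step 2: x=[5.0000 8.8125 11.5000 16.1875] v=[0.0000 -0.7500 -3.0000 2.7500]
Step 3: x=[4.9531 8.3438 11.2500 16.7031] v=[-0.1875 -1.8750 -1.0000 2.0625]
Step 4: x=[4.7539 7.7539 11.6367 16.8555] v=[-0.7968 -2.3595 1.5469 0.6094]
Step 5: x=[4.3047 7.3847 12.3574 16.7032] v=[-1.7968 -1.4767 2.8829 -0.6094]
Step 6: x=[3.6255 7.4887 12.9214 16.4644] v=[-2.7168 0.4160 2.2560 -0.9552]
Step 7: x=[2.9121 7.9851 13.0130 16.3399] v=[-2.8536 1.9855 0.3663 -0.4982]

Answer: 2.9121 7.9851 13.0130 16.3399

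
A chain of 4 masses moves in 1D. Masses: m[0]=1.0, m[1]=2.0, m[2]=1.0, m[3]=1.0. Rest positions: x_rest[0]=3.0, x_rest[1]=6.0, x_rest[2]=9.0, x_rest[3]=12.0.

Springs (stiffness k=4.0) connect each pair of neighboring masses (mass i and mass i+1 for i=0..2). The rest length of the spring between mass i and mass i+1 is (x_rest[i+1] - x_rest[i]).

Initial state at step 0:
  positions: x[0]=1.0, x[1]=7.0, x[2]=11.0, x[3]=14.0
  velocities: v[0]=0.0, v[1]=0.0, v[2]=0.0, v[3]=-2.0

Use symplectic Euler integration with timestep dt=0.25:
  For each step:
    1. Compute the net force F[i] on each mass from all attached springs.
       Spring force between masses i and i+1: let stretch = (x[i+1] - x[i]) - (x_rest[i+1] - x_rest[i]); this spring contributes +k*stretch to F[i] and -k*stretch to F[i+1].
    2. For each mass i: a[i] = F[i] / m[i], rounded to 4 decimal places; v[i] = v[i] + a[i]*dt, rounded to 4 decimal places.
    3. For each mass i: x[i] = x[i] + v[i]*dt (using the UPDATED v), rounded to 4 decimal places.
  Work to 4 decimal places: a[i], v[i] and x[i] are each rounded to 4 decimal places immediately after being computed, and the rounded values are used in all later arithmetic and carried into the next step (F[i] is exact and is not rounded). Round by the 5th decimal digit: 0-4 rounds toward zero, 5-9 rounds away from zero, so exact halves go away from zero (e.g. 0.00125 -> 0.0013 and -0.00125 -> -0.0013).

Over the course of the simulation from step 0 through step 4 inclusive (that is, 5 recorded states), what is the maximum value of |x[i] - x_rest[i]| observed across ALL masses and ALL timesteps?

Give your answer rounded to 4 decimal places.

Step 0: x=[1.0000 7.0000 11.0000 14.0000] v=[0.0000 0.0000 0.0000 -2.0000]
Step 1: x=[1.7500 6.7500 10.7500 13.5000] v=[3.0000 -1.0000 -1.0000 -2.0000]
Step 2: x=[3.0000 6.3750 10.1875 13.0625] v=[5.0000 -1.5000 -2.2500 -1.7500]
Step 3: x=[4.3438 6.0547 9.3906 12.6563] v=[5.3750 -1.2813 -3.1875 -1.6250]
Step 4: x=[5.3653 5.9375 8.5762 12.1836] v=[4.0859 -0.4688 -3.2577 -1.8907]
Max displacement = 2.3653

Answer: 2.3653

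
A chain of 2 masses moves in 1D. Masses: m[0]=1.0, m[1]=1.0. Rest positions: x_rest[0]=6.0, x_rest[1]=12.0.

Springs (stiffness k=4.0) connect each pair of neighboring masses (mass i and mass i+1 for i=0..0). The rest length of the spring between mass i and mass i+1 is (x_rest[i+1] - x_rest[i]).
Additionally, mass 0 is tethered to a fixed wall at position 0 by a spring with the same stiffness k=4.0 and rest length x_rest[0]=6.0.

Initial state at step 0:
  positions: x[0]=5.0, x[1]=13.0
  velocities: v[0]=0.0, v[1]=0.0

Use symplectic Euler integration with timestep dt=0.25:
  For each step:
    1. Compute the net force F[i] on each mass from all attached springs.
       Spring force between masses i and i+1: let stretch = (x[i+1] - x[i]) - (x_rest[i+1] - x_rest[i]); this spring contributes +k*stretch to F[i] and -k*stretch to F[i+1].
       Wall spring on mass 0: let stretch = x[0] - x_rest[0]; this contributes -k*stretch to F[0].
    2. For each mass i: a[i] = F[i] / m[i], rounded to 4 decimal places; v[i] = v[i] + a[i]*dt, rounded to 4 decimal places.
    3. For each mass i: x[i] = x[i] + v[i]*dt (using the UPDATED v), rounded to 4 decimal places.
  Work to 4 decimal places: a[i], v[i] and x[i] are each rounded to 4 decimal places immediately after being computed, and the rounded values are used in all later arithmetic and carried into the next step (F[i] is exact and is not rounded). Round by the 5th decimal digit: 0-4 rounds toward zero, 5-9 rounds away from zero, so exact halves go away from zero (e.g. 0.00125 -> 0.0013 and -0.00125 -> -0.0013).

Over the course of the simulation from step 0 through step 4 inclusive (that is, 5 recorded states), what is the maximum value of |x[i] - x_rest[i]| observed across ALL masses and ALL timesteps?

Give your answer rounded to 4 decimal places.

Step 0: x=[5.0000 13.0000] v=[0.0000 0.0000]
Step 1: x=[5.7500 12.5000] v=[3.0000 -2.0000]
Step 2: x=[6.7500 11.8125] v=[4.0000 -2.7500]
Step 3: x=[7.3281 11.3594] v=[2.3125 -1.8125]
Step 4: x=[7.0820 11.3985] v=[-0.9843 0.1562]
Max displacement = 1.3281

Answer: 1.3281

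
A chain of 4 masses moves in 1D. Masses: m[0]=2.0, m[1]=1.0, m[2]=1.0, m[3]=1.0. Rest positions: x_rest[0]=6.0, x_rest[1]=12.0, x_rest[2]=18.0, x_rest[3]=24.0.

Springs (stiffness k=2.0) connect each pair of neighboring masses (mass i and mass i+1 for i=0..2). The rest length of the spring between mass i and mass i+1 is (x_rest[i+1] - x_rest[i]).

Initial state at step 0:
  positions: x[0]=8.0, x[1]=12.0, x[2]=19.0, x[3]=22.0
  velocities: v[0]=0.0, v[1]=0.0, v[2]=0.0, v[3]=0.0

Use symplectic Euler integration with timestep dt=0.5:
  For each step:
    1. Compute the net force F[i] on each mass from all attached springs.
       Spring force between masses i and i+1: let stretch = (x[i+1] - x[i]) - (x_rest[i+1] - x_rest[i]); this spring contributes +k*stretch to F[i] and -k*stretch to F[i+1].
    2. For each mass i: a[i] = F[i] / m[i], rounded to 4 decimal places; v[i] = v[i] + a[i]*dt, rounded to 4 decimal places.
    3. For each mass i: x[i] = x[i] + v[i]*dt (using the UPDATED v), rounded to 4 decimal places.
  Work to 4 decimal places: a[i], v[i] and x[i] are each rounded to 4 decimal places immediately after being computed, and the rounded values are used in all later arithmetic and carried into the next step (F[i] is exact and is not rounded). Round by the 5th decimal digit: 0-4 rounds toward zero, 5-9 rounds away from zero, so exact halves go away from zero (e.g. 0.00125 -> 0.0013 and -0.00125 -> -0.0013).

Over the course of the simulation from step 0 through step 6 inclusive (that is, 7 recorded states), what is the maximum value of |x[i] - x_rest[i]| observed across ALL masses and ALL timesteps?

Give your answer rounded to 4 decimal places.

Answer: 2.8204

Derivation:
Step 0: x=[8.0000 12.0000 19.0000 22.0000] v=[0.0000 0.0000 0.0000 0.0000]
Step 1: x=[7.5000 13.5000 17.0000 23.5000] v=[-1.0000 3.0000 -4.0000 3.0000]
Step 2: x=[7.0000 13.7500 16.5000 24.7500] v=[-1.0000 0.5000 -1.0000 2.5000]
Step 3: x=[6.6875 12.0000 18.7500 24.8750] v=[-0.6250 -3.5000 4.5000 0.2500]
Step 4: x=[6.2031 10.9688 20.6875 24.9375] v=[-0.9688 -2.0625 3.8750 0.1250]
Step 5: x=[5.4101 12.4141 19.8907 25.8750] v=[-1.5860 2.8905 -1.5937 1.8750]
Step 6: x=[4.8681 14.0957 18.3477 26.8204] v=[-1.0840 3.3631 -3.0860 1.8907]
Max displacement = 2.8204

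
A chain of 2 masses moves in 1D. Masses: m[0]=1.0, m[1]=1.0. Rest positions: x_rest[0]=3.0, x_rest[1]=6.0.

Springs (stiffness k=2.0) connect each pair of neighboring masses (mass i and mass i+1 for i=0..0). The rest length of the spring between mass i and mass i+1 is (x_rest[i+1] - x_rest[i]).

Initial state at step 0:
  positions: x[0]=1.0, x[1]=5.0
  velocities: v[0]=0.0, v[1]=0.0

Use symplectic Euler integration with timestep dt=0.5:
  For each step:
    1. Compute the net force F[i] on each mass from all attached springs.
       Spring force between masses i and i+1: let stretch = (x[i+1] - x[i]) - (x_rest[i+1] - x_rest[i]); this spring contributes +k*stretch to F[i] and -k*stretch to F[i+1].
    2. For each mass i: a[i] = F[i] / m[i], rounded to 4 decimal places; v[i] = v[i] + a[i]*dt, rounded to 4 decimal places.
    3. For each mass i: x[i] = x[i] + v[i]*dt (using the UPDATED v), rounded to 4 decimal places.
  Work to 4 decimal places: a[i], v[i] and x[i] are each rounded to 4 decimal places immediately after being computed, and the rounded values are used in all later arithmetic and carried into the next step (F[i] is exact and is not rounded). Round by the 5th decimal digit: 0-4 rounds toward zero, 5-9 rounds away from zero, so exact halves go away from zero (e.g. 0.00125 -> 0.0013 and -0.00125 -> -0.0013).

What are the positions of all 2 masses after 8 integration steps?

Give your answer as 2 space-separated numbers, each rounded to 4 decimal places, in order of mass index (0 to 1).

Step 0: x=[1.0000 5.0000] v=[0.0000 0.0000]
Step 1: x=[1.5000 4.5000] v=[1.0000 -1.0000]
Step 2: x=[2.0000 4.0000] v=[1.0000 -1.0000]
Step 3: x=[2.0000 4.0000] v=[0.0000 0.0000]
Step 4: x=[1.5000 4.5000] v=[-1.0000 1.0000]
Step 5: x=[1.0000 5.0000] v=[-1.0000 1.0000]
Step 6: x=[1.0000 5.0000] v=[0.0000 0.0000]
Step 7: x=[1.5000 4.5000] v=[1.0000 -1.0000]
Step 8: x=[2.0000 4.0000] v=[1.0000 -1.0000]

Answer: 2.0000 4.0000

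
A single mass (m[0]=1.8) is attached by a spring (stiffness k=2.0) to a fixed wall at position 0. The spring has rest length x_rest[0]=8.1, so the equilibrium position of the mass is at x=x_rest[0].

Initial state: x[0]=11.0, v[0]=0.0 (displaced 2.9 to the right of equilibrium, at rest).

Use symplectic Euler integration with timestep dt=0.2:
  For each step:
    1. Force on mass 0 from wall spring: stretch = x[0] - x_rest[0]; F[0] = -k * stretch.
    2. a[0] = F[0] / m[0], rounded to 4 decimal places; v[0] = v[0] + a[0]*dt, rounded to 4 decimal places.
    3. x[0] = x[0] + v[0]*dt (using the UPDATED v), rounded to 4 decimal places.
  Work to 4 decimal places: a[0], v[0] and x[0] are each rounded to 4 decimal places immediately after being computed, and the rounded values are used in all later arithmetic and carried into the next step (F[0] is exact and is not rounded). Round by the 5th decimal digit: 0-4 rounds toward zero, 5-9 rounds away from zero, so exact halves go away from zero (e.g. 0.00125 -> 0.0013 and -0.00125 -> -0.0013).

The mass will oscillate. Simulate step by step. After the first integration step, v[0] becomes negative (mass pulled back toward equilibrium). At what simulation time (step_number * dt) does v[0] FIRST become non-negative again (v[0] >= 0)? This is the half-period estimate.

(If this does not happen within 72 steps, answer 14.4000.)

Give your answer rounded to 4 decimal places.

Step 0: x=[11.0000] v=[0.0000]
Step 1: x=[10.8711] v=[-0.6444]
Step 2: x=[10.6191] v=[-1.2602]
Step 3: x=[10.2551] v=[-1.8200]
Step 4: x=[9.7953] v=[-2.2989]
Step 5: x=[9.2602] v=[-2.6756]
Step 6: x=[8.6735] v=[-2.9334]
Step 7: x=[8.0613] v=[-3.0608]
Step 8: x=[7.4509] v=[-3.0522]
Step 9: x=[6.8693] v=[-2.9080]
Step 10: x=[6.3424] v=[-2.6345]
Step 11: x=[5.8936] v=[-2.2439]
Step 12: x=[5.5429] v=[-1.7536]
Step 13: x=[5.3058] v=[-1.1854]
Step 14: x=[5.1929] v=[-0.5645]
Step 15: x=[5.2092] v=[0.0815]
First v>=0 after going negative at step 15, time=3.0000

Answer: 3.0000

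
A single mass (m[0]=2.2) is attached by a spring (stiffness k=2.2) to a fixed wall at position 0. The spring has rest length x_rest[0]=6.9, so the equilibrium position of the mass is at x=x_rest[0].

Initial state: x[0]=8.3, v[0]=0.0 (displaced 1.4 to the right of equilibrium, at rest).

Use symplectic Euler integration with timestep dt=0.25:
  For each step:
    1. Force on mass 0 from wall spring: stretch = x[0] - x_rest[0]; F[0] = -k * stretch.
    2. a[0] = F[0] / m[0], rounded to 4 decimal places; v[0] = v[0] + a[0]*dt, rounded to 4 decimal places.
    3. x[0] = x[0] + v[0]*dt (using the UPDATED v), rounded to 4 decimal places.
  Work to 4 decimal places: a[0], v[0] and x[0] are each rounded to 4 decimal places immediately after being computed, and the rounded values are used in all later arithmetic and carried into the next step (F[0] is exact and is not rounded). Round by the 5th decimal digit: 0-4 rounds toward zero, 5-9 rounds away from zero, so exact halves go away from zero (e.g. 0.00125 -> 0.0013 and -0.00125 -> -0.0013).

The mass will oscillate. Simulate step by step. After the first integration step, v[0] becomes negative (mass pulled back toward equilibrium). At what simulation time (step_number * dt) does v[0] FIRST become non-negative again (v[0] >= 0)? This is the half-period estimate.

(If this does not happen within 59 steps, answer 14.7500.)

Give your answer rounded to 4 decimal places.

Answer: 3.2500

Derivation:
Step 0: x=[8.3000] v=[0.0000]
Step 1: x=[8.2125] v=[-0.3500]
Step 2: x=[8.0430] v=[-0.6781]
Step 3: x=[7.8020] v=[-0.9639]
Step 4: x=[7.5047] v=[-1.1894]
Step 5: x=[7.1696] v=[-1.3406]
Step 6: x=[6.8176] v=[-1.4080]
Step 7: x=[6.4708] v=[-1.3874]
Step 8: x=[6.1508] v=[-1.2801]
Step 9: x=[5.8776] v=[-1.0928]
Step 10: x=[5.6683] v=[-0.8372]
Step 11: x=[5.5360] v=[-0.5293]
Step 12: x=[5.4889] v=[-0.1883]
Step 13: x=[5.5300] v=[0.1645]
First v>=0 after going negative at step 13, time=3.2500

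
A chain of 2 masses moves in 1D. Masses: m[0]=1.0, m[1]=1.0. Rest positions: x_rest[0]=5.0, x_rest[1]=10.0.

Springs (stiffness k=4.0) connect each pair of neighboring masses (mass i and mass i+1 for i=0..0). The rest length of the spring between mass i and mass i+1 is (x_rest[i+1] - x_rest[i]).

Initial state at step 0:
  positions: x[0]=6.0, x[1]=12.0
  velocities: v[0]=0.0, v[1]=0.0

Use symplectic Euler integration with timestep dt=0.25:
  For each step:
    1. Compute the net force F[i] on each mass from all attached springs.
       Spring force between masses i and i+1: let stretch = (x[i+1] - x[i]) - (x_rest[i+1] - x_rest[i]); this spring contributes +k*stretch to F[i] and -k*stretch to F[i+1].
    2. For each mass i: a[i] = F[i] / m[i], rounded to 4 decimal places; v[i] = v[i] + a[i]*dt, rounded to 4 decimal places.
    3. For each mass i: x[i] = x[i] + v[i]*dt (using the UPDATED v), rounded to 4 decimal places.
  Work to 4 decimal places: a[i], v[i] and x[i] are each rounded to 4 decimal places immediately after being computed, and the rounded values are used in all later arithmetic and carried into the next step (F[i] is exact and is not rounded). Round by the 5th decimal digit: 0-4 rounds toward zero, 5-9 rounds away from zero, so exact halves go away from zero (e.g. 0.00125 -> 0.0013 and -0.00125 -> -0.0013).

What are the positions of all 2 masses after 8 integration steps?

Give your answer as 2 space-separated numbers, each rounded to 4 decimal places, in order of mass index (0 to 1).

Step 0: x=[6.0000 12.0000] v=[0.0000 0.0000]
Step 1: x=[6.2500 11.7500] v=[1.0000 -1.0000]
Step 2: x=[6.6250 11.3750] v=[1.5000 -1.5000]
Step 3: x=[6.9375 11.0625] v=[1.2500 -1.2500]
Step 4: x=[7.0313 10.9688] v=[0.3750 -0.3750]
Step 5: x=[6.8594 11.1407] v=[-0.6875 0.6875]
Step 6: x=[6.5079 11.4923] v=[-1.4062 1.4062]
Step 7: x=[6.1525 11.8478] v=[-1.4218 1.4218]
Step 8: x=[5.9709 12.0294] v=[-0.7265 0.7265]

Answer: 5.9709 12.0294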